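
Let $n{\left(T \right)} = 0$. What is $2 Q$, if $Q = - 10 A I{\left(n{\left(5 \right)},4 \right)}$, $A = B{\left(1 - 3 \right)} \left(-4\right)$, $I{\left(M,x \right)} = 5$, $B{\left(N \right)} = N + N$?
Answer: $-1600$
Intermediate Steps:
$B{\left(N \right)} = 2 N$
$A = 16$ ($A = 2 \left(1 - 3\right) \left(-4\right) = 2 \left(-2\right) \left(-4\right) = \left(-4\right) \left(-4\right) = 16$)
$Q = -800$ ($Q = \left(-10\right) 16 \cdot 5 = \left(-160\right) 5 = -800$)
$2 Q = 2 \left(-800\right) = -1600$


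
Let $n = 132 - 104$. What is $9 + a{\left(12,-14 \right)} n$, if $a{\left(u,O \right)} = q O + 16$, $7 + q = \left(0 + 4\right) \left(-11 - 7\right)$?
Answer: $31425$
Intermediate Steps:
$q = -79$ ($q = -7 + \left(0 + 4\right) \left(-11 - 7\right) = -7 + 4 \left(-18\right) = -7 - 72 = -79$)
$a{\left(u,O \right)} = 16 - 79 O$ ($a{\left(u,O \right)} = - 79 O + 16 = 16 - 79 O$)
$n = 28$
$9 + a{\left(12,-14 \right)} n = 9 + \left(16 - -1106\right) 28 = 9 + \left(16 + 1106\right) 28 = 9 + 1122 \cdot 28 = 9 + 31416 = 31425$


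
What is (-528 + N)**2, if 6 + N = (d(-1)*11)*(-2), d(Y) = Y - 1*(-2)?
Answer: 309136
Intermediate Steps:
d(Y) = 2 + Y (d(Y) = Y + 2 = 2 + Y)
N = -28 (N = -6 + ((2 - 1)*11)*(-2) = -6 + (1*11)*(-2) = -6 + 11*(-2) = -6 - 22 = -28)
(-528 + N)**2 = (-528 - 28)**2 = (-556)**2 = 309136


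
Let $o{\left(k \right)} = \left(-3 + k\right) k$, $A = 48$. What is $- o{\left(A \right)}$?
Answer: $-2160$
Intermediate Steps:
$o{\left(k \right)} = k \left(-3 + k\right)$
$- o{\left(A \right)} = - 48 \left(-3 + 48\right) = - 48 \cdot 45 = \left(-1\right) 2160 = -2160$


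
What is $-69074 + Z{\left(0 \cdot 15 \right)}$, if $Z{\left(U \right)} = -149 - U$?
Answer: $-69223$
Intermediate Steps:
$-69074 + Z{\left(0 \cdot 15 \right)} = -69074 - \left(149 + 0 \cdot 15\right) = -69074 - 149 = -69223$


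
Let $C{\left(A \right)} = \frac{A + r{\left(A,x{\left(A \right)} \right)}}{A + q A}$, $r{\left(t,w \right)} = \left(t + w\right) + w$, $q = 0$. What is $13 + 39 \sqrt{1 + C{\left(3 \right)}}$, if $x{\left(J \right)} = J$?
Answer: $13 + 39 \sqrt{5} \approx 100.21$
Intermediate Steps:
$r{\left(t,w \right)} = t + 2 w$
$C{\left(A \right)} = 4$ ($C{\left(A \right)} = \frac{A + \left(A + 2 A\right)}{A + 0 A} = \frac{A + 3 A}{A + 0} = \frac{4 A}{A} = 4$)
$13 + 39 \sqrt{1 + C{\left(3 \right)}} = 13 + 39 \sqrt{1 + 4} = 13 + 39 \sqrt{5}$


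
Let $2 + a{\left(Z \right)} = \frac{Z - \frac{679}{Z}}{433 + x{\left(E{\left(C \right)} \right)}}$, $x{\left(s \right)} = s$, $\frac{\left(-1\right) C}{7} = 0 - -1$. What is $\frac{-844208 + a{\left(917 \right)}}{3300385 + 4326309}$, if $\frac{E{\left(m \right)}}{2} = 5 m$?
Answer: $- \frac{6690766350}{60445363297} \approx -0.11069$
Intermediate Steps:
$C = -7$ ($C = - 7 \left(0 - -1\right) = - 7 \left(0 + 1\right) = \left(-7\right) 1 = -7$)
$E{\left(m \right)} = 10 m$ ($E{\left(m \right)} = 2 \cdot 5 m = 10 m$)
$a{\left(Z \right)} = -2 - \frac{679}{363 Z} + \frac{Z}{363}$ ($a{\left(Z \right)} = -2 + \frac{Z - \frac{679}{Z}}{433 + 10 \left(-7\right)} = -2 + \frac{Z - \frac{679}{Z}}{433 - 70} = -2 + \frac{Z - \frac{679}{Z}}{363} = -2 + \left(Z - \frac{679}{Z}\right) \frac{1}{363} = -2 + \left(- \frac{679}{363 Z} + \frac{Z}{363}\right) = -2 - \frac{679}{363 Z} + \frac{Z}{363}$)
$\frac{-844208 + a{\left(917 \right)}}{3300385 + 4326309} = \frac{-844208 - \left(- \frac{191}{363} + \frac{97}{47553}\right)}{3300385 + 4326309} = \frac{-844208 - - \frac{8308}{15851}}{7626694} = \left(-844208 - - \frac{8308}{15851}\right) \frac{1}{7626694} = \left(-844208 + \frac{8308}{15851}\right) \frac{1}{7626694} = \left(- \frac{13381532700}{15851}\right) \frac{1}{7626694} = - \frac{6690766350}{60445363297}$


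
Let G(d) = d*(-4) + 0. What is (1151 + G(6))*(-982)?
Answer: -1106714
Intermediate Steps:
G(d) = -4*d (G(d) = -4*d + 0 = -4*d)
(1151 + G(6))*(-982) = (1151 - 4*6)*(-982) = (1151 - 24)*(-982) = 1127*(-982) = -1106714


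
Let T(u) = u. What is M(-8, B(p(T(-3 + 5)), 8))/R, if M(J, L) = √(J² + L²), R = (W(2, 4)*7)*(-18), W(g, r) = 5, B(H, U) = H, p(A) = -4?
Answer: -2*√5/315 ≈ -0.014197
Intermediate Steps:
R = -630 (R = (5*7)*(-18) = 35*(-18) = -630)
M(-8, B(p(T(-3 + 5)), 8))/R = √((-8)² + (-4)²)/(-630) = √(64 + 16)*(-1/630) = √80*(-1/630) = (4*√5)*(-1/630) = -2*√5/315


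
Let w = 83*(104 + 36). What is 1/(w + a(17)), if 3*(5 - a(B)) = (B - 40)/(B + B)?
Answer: 102/1185773 ≈ 8.6020e-5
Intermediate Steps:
a(B) = 5 - (-40 + B)/(6*B) (a(B) = 5 - (B - 40)/(3*(B + B)) = 5 - (-40 + B)/(3*(2*B)) = 5 - (-40 + B)*1/(2*B)/3 = 5 - (-40 + B)/(6*B))
w = 11620 (w = 83*140 = 11620)
1/(w + a(17)) = 1/(11620 + (1/6)*(40 + 29*17)/17) = 1/(11620 + (1/6)*(1/17)*(40 + 493)) = 1/(11620 + (1/6)*(1/17)*533) = 1/(11620 + 533/102) = 1/(1185773/102) = 102/1185773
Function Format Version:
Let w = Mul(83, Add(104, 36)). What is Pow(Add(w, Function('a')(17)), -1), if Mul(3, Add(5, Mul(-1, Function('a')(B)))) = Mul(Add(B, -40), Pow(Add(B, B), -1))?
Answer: Rational(102, 1185773) ≈ 8.6020e-5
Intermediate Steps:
Function('a')(B) = Add(5, Mul(Rational(-1, 6), Pow(B, -1), Add(-40, B))) (Function('a')(B) = Add(5, Mul(Rational(-1, 3), Mul(Add(B, -40), Pow(Add(B, B), -1)))) = Add(5, Mul(Rational(-1, 3), Mul(Add(-40, B), Pow(Mul(2, B), -1)))) = Add(5, Mul(Rational(-1, 3), Mul(Add(-40, B), Mul(Rational(1, 2), Pow(B, -1))))) = Add(5, Mul(Rational(-1, 3), Mul(Rational(1, 2), Pow(B, -1), Add(-40, B)))) = Add(5, Mul(Rational(-1, 6), Pow(B, -1), Add(-40, B))))
w = 11620 (w = Mul(83, 140) = 11620)
Pow(Add(w, Function('a')(17)), -1) = Pow(Add(11620, Mul(Rational(1, 6), Pow(17, -1), Add(40, Mul(29, 17)))), -1) = Pow(Add(11620, Mul(Rational(1, 6), Rational(1, 17), Add(40, 493))), -1) = Pow(Add(11620, Mul(Rational(1, 6), Rational(1, 17), 533)), -1) = Pow(Add(11620, Rational(533, 102)), -1) = Pow(Rational(1185773, 102), -1) = Rational(102, 1185773)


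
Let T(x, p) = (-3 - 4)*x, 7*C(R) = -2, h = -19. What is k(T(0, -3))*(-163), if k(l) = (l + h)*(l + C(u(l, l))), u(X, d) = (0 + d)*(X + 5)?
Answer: -6194/7 ≈ -884.86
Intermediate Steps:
u(X, d) = d*(5 + X)
C(R) = -2/7 (C(R) = (1/7)*(-2) = -2/7)
T(x, p) = -7*x
k(l) = (-19 + l)*(-2/7 + l) (k(l) = (l - 19)*(l - 2/7) = (-19 + l)*(-2/7 + l))
k(T(0, -3))*(-163) = (38/7 + (-7*0)**2 - (-135)*0)*(-163) = (38/7 + 0**2 - 135/7*0)*(-163) = (38/7 + 0 + 0)*(-163) = (38/7)*(-163) = -6194/7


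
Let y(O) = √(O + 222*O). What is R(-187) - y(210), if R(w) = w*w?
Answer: 34969 - √46830 ≈ 34753.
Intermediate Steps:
R(w) = w²
y(O) = √223*√O (y(O) = √(223*O) = √223*√O)
R(-187) - y(210) = (-187)² - √223*√210 = 34969 - √46830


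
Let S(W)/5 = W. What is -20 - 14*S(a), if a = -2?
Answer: 120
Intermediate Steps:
S(W) = 5*W
-20 - 14*S(a) = -20 - 70*(-2) = -20 - 14*(-10) = -20 + 140 = 120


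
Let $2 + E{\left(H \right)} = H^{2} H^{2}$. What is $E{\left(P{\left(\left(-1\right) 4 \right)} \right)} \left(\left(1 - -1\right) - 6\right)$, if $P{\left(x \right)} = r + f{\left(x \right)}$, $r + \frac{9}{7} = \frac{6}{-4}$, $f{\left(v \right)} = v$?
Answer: $- \frac{81373793}{9604} \approx -8472.9$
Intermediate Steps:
$r = - \frac{39}{14}$ ($r = - \frac{9}{7} + \frac{6}{-4} = - \frac{9}{7} + 6 \left(- \frac{1}{4}\right) = - \frac{9}{7} - \frac{3}{2} = - \frac{39}{14} \approx -2.7857$)
$P{\left(x \right)} = - \frac{39}{14} + x$
$E{\left(H \right)} = -2 + H^{4}$ ($E{\left(H \right)} = -2 + H^{2} H^{2} = -2 + H^{4}$)
$E{\left(P{\left(\left(-1\right) 4 \right)} \right)} \left(\left(1 - -1\right) - 6\right) = \left(-2 + \left(- \frac{39}{14} - 4\right)^{4}\right) \left(\left(1 - -1\right) - 6\right) = \left(-2 + \left(- \frac{39}{14} - 4\right)^{4}\right) \left(\left(1 + 1\right) - 6\right) = \left(-2 + \left(- \frac{95}{14}\right)^{4}\right) \left(2 - 6\right) = \left(-2 + \frac{81450625}{38416}\right) \left(-4\right) = \frac{81373793}{38416} \left(-4\right) = - \frac{81373793}{9604}$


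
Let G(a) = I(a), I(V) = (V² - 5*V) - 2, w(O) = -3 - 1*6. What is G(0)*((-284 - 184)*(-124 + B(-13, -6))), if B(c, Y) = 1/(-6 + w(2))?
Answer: -580632/5 ≈ -1.1613e+5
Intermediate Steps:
w(O) = -9 (w(O) = -3 - 6 = -9)
B(c, Y) = -1/15 (B(c, Y) = 1/(-6 - 9) = 1/(-15) = -1/15)
I(V) = -2 + V² - 5*V
G(a) = -2 + a² - 5*a
G(0)*((-284 - 184)*(-124 + B(-13, -6))) = (-2 + 0² - 5*0)*((-284 - 184)*(-124 - 1/15)) = (-2 + 0 + 0)*(-468*(-1861/15)) = -2*290316/5 = -580632/5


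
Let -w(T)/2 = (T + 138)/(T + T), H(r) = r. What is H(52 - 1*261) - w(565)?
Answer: -117382/565 ≈ -207.76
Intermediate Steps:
w(T) = -(138 + T)/T (w(T) = -2*(T + 138)/(T + T) = -2*(138 + T)/(2*T) = -2*(138 + T)*1/(2*T) = -(138 + T)/T)
H(52 - 1*261) - w(565) = (52 - 1*261) - (-138 - 1*565)/565 = (52 - 261) - (-138 - 565)/565 = -209 - (-703)/565 = -209 - 1*(-703/565) = -209 + 703/565 = -117382/565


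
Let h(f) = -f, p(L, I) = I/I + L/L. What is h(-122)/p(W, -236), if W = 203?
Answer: 61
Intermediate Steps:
p(L, I) = 2 (p(L, I) = 1 + 1 = 2)
h(-122)/p(W, -236) = -1*(-122)/2 = 122*(½) = 61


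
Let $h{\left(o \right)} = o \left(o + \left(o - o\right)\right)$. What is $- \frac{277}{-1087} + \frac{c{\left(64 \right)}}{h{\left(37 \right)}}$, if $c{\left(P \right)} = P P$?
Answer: $\frac{4831565}{1488103} \approx 3.2468$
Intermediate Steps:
$h{\left(o \right)} = o^{2}$ ($h{\left(o \right)} = o \left(o + 0\right) = o o = o^{2}$)
$c{\left(P \right)} = P^{2}$
$- \frac{277}{-1087} + \frac{c{\left(64 \right)}}{h{\left(37 \right)}} = - \frac{277}{-1087} + \frac{64^{2}}{37^{2}} = \left(-277\right) \left(- \frac{1}{1087}\right) + \frac{4096}{1369} = \frac{277}{1087} + 4096 \cdot \frac{1}{1369} = \frac{277}{1087} + \frac{4096}{1369} = \frac{4831565}{1488103}$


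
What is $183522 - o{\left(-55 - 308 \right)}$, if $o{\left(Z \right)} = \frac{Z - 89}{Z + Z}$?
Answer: $\frac{66618260}{363} \approx 1.8352 \cdot 10^{5}$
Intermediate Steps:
$o{\left(Z \right)} = \frac{-89 + Z}{2 Z}$
$183522 - o{\left(-55 - 308 \right)} = 183522 - \frac{-89 - 363}{2 \left(-55 - 308\right)} = 183522 - \frac{-89 - 363}{2 \left(-363\right)} = 183522 - \frac{1}{2} \left(- \frac{1}{363}\right) \left(-452\right) = 183522 - \frac{226}{363} = \frac{66618260}{363}$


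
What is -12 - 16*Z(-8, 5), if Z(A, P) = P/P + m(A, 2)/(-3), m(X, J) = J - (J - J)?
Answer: -52/3 ≈ -17.333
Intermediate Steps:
m(X, J) = J (m(X, J) = J - 1*0 = J + 0 = J)
Z(A, P) = 1/3 (Z(A, P) = P/P + 2/(-3) = 1 + 2*(-1/3) = 1 - 2/3 = 1/3)
-12 - 16*Z(-8, 5) = -12 - 16*1/3 = -12 - 16/3 = -52/3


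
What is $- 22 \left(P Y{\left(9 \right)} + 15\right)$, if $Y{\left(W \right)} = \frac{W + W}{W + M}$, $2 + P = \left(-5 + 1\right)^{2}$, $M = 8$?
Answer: $- \frac{11154}{17} \approx -656.12$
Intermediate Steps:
$P = 14$ ($P = -2 + \left(-5 + 1\right)^{2} = -2 + \left(-4\right)^{2} = -2 + 16 = 14$)
$Y{\left(W \right)} = \frac{2 W}{8 + W}$ ($Y{\left(W \right)} = \frac{W + W}{W + 8} = \frac{2 W}{8 + W}$)
$- 22 \left(P Y{\left(9 \right)} + 15\right) = - 22 \left(14 \cdot 2 \cdot 9 \frac{1}{8 + 9} + 15\right) = - 22 \left(14 \cdot 2 \cdot 9 \cdot \frac{1}{17} + 15\right) = - 22 \left(14 \cdot \frac{18}{17} + 15\right) = - 22 \left(\frac{252}{17} + 15\right) = \left(-22\right) \frac{507}{17} = - \frac{11154}{17}$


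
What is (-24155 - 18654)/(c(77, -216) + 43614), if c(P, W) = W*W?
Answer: -42809/90270 ≈ -0.47423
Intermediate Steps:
c(P, W) = W²
(-24155 - 18654)/(c(77, -216) + 43614) = (-24155 - 18654)/((-216)² + 43614) = -42809/(46656 + 43614) = -42809/90270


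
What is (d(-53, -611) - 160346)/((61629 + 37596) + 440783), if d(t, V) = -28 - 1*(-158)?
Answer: -2861/9643 ≈ -0.29669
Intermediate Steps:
d(t, V) = 130 (d(t, V) = -28 + 158 = 130)
(d(-53, -611) - 160346)/((61629 + 37596) + 440783) = (130 - 160346)/((61629 + 37596) + 440783) = -160216/(99225 + 440783) = -160216/540008 = -160216*1/540008 = -2861/9643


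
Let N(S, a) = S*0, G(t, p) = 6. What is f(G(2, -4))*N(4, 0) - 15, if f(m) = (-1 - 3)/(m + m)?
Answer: -15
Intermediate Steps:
f(m) = -2/m (f(m) = -4*1/(2*m) = -2/m)
N(S, a) = 0
f(G(2, -4))*N(4, 0) - 15 = -2/6*0 - 15 = -2*⅙*0 - 15 = -⅓*0 - 15 = 0 - 15 = -15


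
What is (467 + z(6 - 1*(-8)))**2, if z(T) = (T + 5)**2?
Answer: 685584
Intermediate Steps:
z(T) = (5 + T)**2
(467 + z(6 - 1*(-8)))**2 = (467 + (5 + (6 - 1*(-8)))**2)**2 = (467 + (5 + (6 + 8))**2)**2 = (467 + (5 + 14)**2)**2 = (467 + 19**2)**2 = (467 + 361)**2 = 828**2 = 685584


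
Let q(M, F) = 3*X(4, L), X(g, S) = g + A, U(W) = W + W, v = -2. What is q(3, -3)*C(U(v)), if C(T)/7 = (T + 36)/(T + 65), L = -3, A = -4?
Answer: 0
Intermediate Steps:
U(W) = 2*W
X(g, S) = -4 + g (X(g, S) = g - 4 = -4 + g)
q(M, F) = 0 (q(M, F) = 3*(-4 + 4) = 3*0 = 0)
C(T) = 7*(36 + T)/(65 + T) (C(T) = 7*((T + 36)/(T + 65)) = 7*((36 + T)/(65 + T)) = 7*(36 + T)/(65 + T))
q(3, -3)*C(U(v)) = 0*(7*(36 + 2*(-2))/(65 + 2*(-2))) = 0*(7*(36 - 4)/(65 - 4)) = 0*(7*32/61) = 0*(7*(1/61)*32) = 0*(224/61) = 0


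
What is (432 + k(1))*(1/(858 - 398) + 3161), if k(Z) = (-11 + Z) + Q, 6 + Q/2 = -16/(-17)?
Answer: 299451033/230 ≈ 1.3020e+6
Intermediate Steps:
Q = -172/17 (Q = -12 + 2*(-16/(-17)) = -12 + 2*(-16*(-1/17)) = -12 + 2*(16/17) = -12 + 32/17 = -172/17 ≈ -10.118)
k(Z) = -359/17 + Z (k(Z) = (-11 + Z) - 172/17 = -359/17 + Z)
(432 + k(1))*(1/(858 - 398) + 3161) = (432 + (-359/17 + 1))*(1/(858 - 398) + 3161) = (432 - 342/17)*(1/460 + 3161) = 7002*(1/460 + 3161)/17 = (7002/17)*(1454061/460) = 299451033/230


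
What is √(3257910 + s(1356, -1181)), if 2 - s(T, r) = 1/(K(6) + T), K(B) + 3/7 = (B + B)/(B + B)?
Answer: √73444752187030/4748 ≈ 1805.0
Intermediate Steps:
K(B) = 4/7 (K(B) = -3/7 + (B + B)/(B + B) = -3/7 + (2*B)/((2*B)) = -3/7 + (2*B)*(1/(2*B)) = -3/7 + 1 = 4/7)
s(T, r) = 2 - 1/(4/7 + T)
√(3257910 + s(1356, -1181)) = √(3257910 + (1 + 14*1356)/(4 + 7*1356)) = √(3257910 + (1 + 18984)/(4 + 9492)) = √(3257910 + 18985/9496) = √(30937132345/9496) = √73444752187030/4748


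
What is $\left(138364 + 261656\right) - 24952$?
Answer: $375068$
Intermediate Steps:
$\left(138364 + 261656\right) - 24952 = 400020 - 24952 = 375068$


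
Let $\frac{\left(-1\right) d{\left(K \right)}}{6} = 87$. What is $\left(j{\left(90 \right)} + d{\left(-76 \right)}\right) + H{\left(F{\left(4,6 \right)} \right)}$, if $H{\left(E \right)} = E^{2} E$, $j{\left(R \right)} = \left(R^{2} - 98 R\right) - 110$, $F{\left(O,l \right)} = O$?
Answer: $-1288$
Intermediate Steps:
$j{\left(R \right)} = -110 + R^{2} - 98 R$
$H{\left(E \right)} = E^{3}$
$d{\left(K \right)} = -522$ ($d{\left(K \right)} = \left(-6\right) 87 = -522$)
$\left(j{\left(90 \right)} + d{\left(-76 \right)}\right) + H{\left(F{\left(4,6 \right)} \right)} = \left(\left(-110 + 90^{2} - 8820\right) - 522\right) + 4^{3} = \left(\left(-110 + 8100 - 8820\right) - 522\right) + 64 = \left(-830 - 522\right) + 64 = -1352 + 64 = -1288$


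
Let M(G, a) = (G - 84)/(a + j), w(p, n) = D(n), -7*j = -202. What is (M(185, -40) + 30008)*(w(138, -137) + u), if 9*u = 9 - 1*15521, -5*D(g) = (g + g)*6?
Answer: -5648559638/135 ≈ -4.1841e+7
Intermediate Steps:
j = 202/7 (j = -⅐*(-202) = 202/7 ≈ 28.857)
D(g) = -12*g/5 (D(g) = -(g + g)*6/5 = -2*g*6/5 = -12*g/5)
w(p, n) = -12*n/5
M(G, a) = (-84 + G)/(202/7 + a) (M(G, a) = (G - 84)/(a + 202/7) = (-84 + G)/(202/7 + a))
u = -15512/9 (u = (9 - 1*15521)/9 = (9 - 15521)/9 = (⅑)*(-15512) = -15512/9 ≈ -1723.6)
(M(185, -40) + 30008)*(w(138, -137) + u) = (7*(-84 + 185)/(202 + 7*(-40)) + 30008)*(-12/5*(-137) - 15512/9) = (7*101/(202 - 280) + 30008)*(1644/5 - 15512/9) = (7*101/(-78) + 30008)*(-62764/45) = (7*(-1/78)*101 + 30008)*(-62764/45) = (-707/78 + 30008)*(-62764/45) = (2339917/78)*(-62764/45) = -5648559638/135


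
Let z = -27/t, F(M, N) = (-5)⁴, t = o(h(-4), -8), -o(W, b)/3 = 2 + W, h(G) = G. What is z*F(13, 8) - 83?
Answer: -5791/2 ≈ -2895.5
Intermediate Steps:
o(W, b) = -6 - 3*W (o(W, b) = -3*(2 + W) = -6 - 3*W)
t = 6 (t = -6 - 3*(-4) = -6 + 12 = 6)
F(M, N) = 625
z = -9/2 (z = -27/6 = -27*⅙ = -9/2 ≈ -4.5000)
z*F(13, 8) - 83 = -9/2*625 - 83 = -5625/2 - 83 = -5791/2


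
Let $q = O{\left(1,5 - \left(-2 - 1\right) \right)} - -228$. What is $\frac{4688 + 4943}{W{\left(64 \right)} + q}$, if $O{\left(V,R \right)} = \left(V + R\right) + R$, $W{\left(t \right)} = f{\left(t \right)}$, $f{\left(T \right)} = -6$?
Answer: $\frac{9631}{239} \approx 40.297$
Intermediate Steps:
$W{\left(t \right)} = -6$
$O{\left(V,R \right)} = V + 2 R$ ($O{\left(V,R \right)} = \left(R + V\right) + R = V + 2 R$)
$q = 245$ ($q = \left(1 + 2 \left(5 - \left(-2 - 1\right)\right)\right) - -228 = \left(1 + 2 \left(5 - -3\right)\right) + 228 = \left(1 + 2 \left(5 + 3\right)\right) + 228 = \left(1 + 2 \cdot 8\right) + 228 = \left(1 + 16\right) + 228 = 17 + 228 = 245$)
$\frac{4688 + 4943}{W{\left(64 \right)} + q} = \frac{4688 + 4943}{-6 + 245} = \frac{9631}{239}$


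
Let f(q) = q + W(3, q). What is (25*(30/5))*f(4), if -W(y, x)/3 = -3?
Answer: 1950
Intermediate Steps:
W(y, x) = 9 (W(y, x) = -3*(-3) = 9)
f(q) = 9 + q (f(q) = q + 9 = 9 + q)
(25*(30/5))*f(4) = (25*(30/5))*(9 + 4) = (25*(30*(⅕)))*13 = (25*6)*13 = 150*13 = 1950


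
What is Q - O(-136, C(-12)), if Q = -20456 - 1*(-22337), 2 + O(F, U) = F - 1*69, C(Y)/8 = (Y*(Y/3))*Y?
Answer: 2088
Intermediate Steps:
C(Y) = 8*Y³/3 (C(Y) = 8*((Y*(Y/3))*Y) = 8*((Y²/3)*Y) = 8*(Y³/3) = 8*Y³/3)
O(F, U) = -71 + F (O(F, U) = -2 + (F - 1*69) = -2 + (F - 69) = -2 + (-69 + F) = -71 + F)
Q = 1881 (Q = -20456 + 22337 = 1881)
Q - O(-136, C(-12)) = 1881 - (-71 - 136) = 1881 - 1*(-207) = 1881 + 207 = 2088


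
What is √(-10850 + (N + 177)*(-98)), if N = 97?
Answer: I*√37702 ≈ 194.17*I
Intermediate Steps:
√(-10850 + (N + 177)*(-98)) = √(-10850 + (97 + 177)*(-98)) = √(-10850 + 274*(-98)) = √(-10850 - 26852) = √(-37702) = I*√37702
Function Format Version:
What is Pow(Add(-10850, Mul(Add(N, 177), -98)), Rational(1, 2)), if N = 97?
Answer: Mul(I, Pow(37702, Rational(1, 2))) ≈ Mul(194.17, I)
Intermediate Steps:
Pow(Add(-10850, Mul(Add(N, 177), -98)), Rational(1, 2)) = Pow(Add(-10850, Mul(Add(97, 177), -98)), Rational(1, 2)) = Pow(Add(-10850, Mul(274, -98)), Rational(1, 2)) = Pow(Add(-10850, -26852), Rational(1, 2)) = Pow(-37702, Rational(1, 2)) = Mul(I, Pow(37702, Rational(1, 2)))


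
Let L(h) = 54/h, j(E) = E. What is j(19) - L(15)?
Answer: 77/5 ≈ 15.400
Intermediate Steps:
j(19) - L(15) = 19 - 54/15 = 19 - 1*18/5 = 19 - 18/5 = 77/5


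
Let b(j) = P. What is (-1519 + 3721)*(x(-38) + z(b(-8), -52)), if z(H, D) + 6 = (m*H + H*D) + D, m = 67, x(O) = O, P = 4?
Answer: -79272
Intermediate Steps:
b(j) = 4
z(H, D) = -6 + D + 67*H + D*H (z(H, D) = -6 + ((67*H + H*D) + D) = -6 + ((67*H + D*H) + D) = -6 + (D + 67*H + D*H) = -6 + D + 67*H + D*H)
(-1519 + 3721)*(x(-38) + z(b(-8), -52)) = (-1519 + 3721)*(-38 + (-6 - 52 + 67*4 - 52*4)) = 2202*(-38 + (-6 - 52 + 268 - 208)) = 2202*(-38 + 2) = 2202*(-36) = -79272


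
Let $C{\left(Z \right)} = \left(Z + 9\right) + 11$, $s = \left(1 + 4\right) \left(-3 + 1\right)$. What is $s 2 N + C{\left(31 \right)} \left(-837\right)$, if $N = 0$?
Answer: $-42687$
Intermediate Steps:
$s = -10$ ($s = 5 \left(-2\right) = -10$)
$C{\left(Z \right)} = 20 + Z$ ($C{\left(Z \right)} = \left(9 + Z\right) + 11 = 20 + Z$)
$s 2 N + C{\left(31 \right)} \left(-837\right) = \left(-10\right) 2 \cdot 0 + \left(20 + 31\right) \left(-837\right) = \left(-20\right) 0 + 51 \left(-837\right) = 0 - 42687 = -42687$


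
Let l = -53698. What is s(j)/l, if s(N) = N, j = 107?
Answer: -107/53698 ≈ -0.0019926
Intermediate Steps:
s(j)/l = 107/(-53698) = 107*(-1/53698) = -107/53698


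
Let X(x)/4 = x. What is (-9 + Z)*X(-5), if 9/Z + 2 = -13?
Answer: 192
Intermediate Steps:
Z = -3/5 (Z = 9/(-2 - 13) = 9/(-15) = 9*(-1/15) = -3/5 ≈ -0.60000)
X(x) = 4*x
(-9 + Z)*X(-5) = (-9 - 3/5)*(4*(-5)) = -48/5*(-20) = 192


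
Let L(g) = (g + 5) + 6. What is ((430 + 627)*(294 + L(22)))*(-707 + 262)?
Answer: -153809355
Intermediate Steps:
L(g) = 11 + g (L(g) = (5 + g) + 6 = 11 + g)
((430 + 627)*(294 + L(22)))*(-707 + 262) = ((430 + 627)*(294 + (11 + 22)))*(-707 + 262) = (1057*(294 + 33))*(-445) = (1057*327)*(-445) = 345639*(-445) = -153809355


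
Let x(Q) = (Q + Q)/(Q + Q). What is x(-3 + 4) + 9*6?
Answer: 55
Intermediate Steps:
x(Q) = 1 (x(Q) = (2*Q)/((2*Q)) = (2*Q)*(1/(2*Q)) = 1)
x(-3 + 4) + 9*6 = 1 + 9*6 = 1 + 54 = 55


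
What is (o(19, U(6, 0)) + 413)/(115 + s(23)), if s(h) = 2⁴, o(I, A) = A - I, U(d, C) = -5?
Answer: 389/131 ≈ 2.9695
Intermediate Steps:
s(h) = 16
(o(19, U(6, 0)) + 413)/(115 + s(23)) = ((-5 - 1*19) + 413)/(115 + 16) = ((-5 - 19) + 413)/131 = (-24 + 413)*(1/131) = 389*(1/131) = 389/131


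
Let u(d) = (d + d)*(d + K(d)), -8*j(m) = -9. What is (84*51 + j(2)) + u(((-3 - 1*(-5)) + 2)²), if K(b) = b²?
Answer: 103913/8 ≈ 12989.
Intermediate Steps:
j(m) = 9/8 (j(m) = -⅛*(-9) = 9/8)
u(d) = 2*d*(d + d²) (u(d) = (d + d)*(d + d²) = (2*d)*(d + d²) = 2*d*(d + d²))
(84*51 + j(2)) + u(((-3 - 1*(-5)) + 2)²) = (84*51 + 9/8) + 2*(((-3 - 1*(-5)) + 2)²)²*(1 + ((-3 - 1*(-5)) + 2)²) = (4284 + 9/8) + 2*(((-3 + 5) + 2)²)²*(1 + ((-3 + 5) + 2)²) = 34281/8 + 2*((2 + 2)²)²*(1 + (2 + 2)²) = 34281/8 + 2*(4²)²*(1 + 4²) = 34281/8 + 2*16²*(1 + 16) = 34281/8 + 2*256*17 = 34281/8 + 8704 = 103913/8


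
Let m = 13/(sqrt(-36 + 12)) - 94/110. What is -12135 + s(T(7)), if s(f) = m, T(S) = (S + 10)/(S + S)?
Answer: -667472/55 - 13*I*sqrt(6)/12 ≈ -12136.0 - 2.6536*I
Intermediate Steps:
T(S) = (10 + S)/(2*S) (T(S) = (10 + S)/((2*S)) = (10 + S)*(1/(2*S)) = (10 + S)/(2*S))
m = -47/55 - 13*I*sqrt(6)/12 (m = 13/(sqrt(-24)) - 94*1/110 = 13/((2*I*sqrt(6))) - 47/55 = 13*(-I*sqrt(6)/12) - 47/55 = -13*I*sqrt(6)/12 - 47/55 = -47/55 - 13*I*sqrt(6)/12 ≈ -0.85455 - 2.6536*I)
s(f) = -47/55 - 13*I*sqrt(6)/12
-12135 + s(T(7)) = -12135 + (-47/55 - 13*I*sqrt(6)/12) = -667472/55 - 13*I*sqrt(6)/12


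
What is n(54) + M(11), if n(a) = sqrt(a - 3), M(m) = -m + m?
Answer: sqrt(51) ≈ 7.1414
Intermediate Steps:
M(m) = 0
n(a) = sqrt(-3 + a)
n(54) + M(11) = sqrt(-3 + 54) + 0 = sqrt(51) + 0 = sqrt(51)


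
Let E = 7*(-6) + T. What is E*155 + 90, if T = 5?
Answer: -5645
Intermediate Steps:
E = -37 (E = 7*(-6) + 5 = -42 + 5 = -37)
E*155 + 90 = -37*155 + 90 = -5735 + 90 = -5645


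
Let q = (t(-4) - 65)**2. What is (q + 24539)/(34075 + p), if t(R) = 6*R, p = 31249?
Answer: 8115/16331 ≈ 0.49691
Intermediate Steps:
q = 7921 (q = (6*(-4) - 65)**2 = (-24 - 65)**2 = (-89)**2 = 7921)
(q + 24539)/(34075 + p) = (7921 + 24539)/(34075 + 31249) = 32460/65324 = 32460*(1/65324) = 8115/16331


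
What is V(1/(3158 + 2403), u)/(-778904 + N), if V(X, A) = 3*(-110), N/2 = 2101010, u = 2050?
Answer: -165/1711558 ≈ -9.6403e-5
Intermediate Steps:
N = 4202020 (N = 2*2101010 = 4202020)
V(X, A) = -330
V(1/(3158 + 2403), u)/(-778904 + N) = -330/(-778904 + 4202020) = -330/3423116 = -330*1/3423116 = -165/1711558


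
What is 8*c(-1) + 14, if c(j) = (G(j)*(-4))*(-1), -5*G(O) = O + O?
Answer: 134/5 ≈ 26.800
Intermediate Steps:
G(O) = -2*O/5 (G(O) = -(O + O)/5 = -2*O/5)
c(j) = -8*j/5 (c(j) = (-2*j/5*(-4))*(-1) = (8*j/5)*(-1) = -8*j/5)
8*c(-1) + 14 = 8*(-8/5*(-1)) + 14 = 8*(8/5) + 14 = 64/5 + 14 = 134/5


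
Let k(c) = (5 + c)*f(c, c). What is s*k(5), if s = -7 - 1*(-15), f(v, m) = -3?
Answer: -240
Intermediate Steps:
k(c) = -15 - 3*c (k(c) = (5 + c)*(-3) = -15 - 3*c)
s = 8 (s = -7 + 15 = 8)
s*k(5) = 8*(-15 - 3*5) = 8*(-15 - 15) = 8*(-30) = -240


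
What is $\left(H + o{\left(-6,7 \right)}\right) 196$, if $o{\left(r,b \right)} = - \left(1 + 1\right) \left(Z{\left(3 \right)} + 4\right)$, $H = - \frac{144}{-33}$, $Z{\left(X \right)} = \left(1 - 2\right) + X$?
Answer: $- \frac{16464}{11} \approx -1496.7$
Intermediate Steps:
$Z{\left(X \right)} = -1 + X$
$H = \frac{48}{11}$ ($H = \left(-144\right) \left(- \frac{1}{33}\right) = \frac{48}{11} \approx 4.3636$)
$o{\left(r,b \right)} = -12$ ($o{\left(r,b \right)} = - \left(1 + 1\right) \left(\left(-1 + 3\right) + 4\right) = - 2 \left(2 + 4\right) = - 2 \cdot 6 = \left(-1\right) 12 = -12$)
$\left(H + o{\left(-6,7 \right)}\right) 196 = \left(\frac{48}{11} - 12\right) 196 = \left(- \frac{84}{11}\right) 196 = - \frac{16464}{11}$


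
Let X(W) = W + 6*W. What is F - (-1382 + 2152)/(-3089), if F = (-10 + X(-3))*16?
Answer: -1531374/3089 ≈ -495.75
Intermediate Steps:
X(W) = 7*W
F = -496 (F = (-10 + 7*(-3))*16 = (-10 - 21)*16 = -31*16 = -496)
F - (-1382 + 2152)/(-3089) = -496 - (-1382 + 2152)/(-3089) = -496 - 770*(-1)/3089 = -496 - 1*(-770/3089) = -496 + 770/3089 = -1531374/3089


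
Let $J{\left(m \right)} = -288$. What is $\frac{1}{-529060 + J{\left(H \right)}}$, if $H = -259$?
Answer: $- \frac{1}{529348} \approx -1.8891 \cdot 10^{-6}$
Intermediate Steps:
$\frac{1}{-529060 + J{\left(H \right)}} = \frac{1}{-529060 - 288} = \frac{1}{-529348} = - \frac{1}{529348}$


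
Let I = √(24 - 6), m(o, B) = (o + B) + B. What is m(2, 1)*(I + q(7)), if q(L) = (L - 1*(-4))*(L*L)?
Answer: 2156 + 12*√2 ≈ 2173.0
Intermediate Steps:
m(o, B) = o + 2*B (m(o, B) = (B + o) + B = o + 2*B)
I = 3*√2 (I = √18 = 3*√2 ≈ 4.2426)
q(L) = L²*(4 + L) (q(L) = (L + 4)*L² = (4 + L)*L² = L²*(4 + L))
m(2, 1)*(I + q(7)) = (2 + 2*1)*(3*√2 + 7²*(4 + 7)) = (2 + 2)*(3*√2 + 49*11) = 4*(3*√2 + 539) = 4*(539 + 3*√2) = 2156 + 12*√2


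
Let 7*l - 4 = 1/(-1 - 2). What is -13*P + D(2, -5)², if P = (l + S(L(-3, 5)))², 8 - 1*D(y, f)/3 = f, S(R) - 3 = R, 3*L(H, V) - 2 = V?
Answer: 52676/49 ≈ 1075.0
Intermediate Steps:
L(H, V) = ⅔ + V/3
l = 11/21 (l = 4/7 + 1/(7*(-1 - 2)) = 4/7 + (⅐)/(-3) = 4/7 + (⅐)*(-⅓) = 4/7 - 1/21 = 11/21 ≈ 0.52381)
S(R) = 3 + R
D(y, f) = 24 - 3*f
P = 1681/49 (P = (11/21 + (3 + (⅔ + (⅓)*5)))² = (11/21 + (3 + (⅔ + 5/3)))² = (11/21 + (3 + 7/3))² = (11/21 + 16/3)² = (41/7)² = 1681/49 ≈ 34.306)
-13*P + D(2, -5)² = -13*1681/49 + (24 - 3*(-5))² = -21853/49 + (24 + 15)² = -21853/49 + 39² = -21853/49 + 1521 = 52676/49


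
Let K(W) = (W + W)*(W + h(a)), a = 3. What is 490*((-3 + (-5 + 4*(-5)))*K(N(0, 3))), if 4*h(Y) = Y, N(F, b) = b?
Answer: -308700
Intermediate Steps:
h(Y) = Y/4
K(W) = 2*W*(¾ + W) (K(W) = (W + W)*(W + (¼)*3) = (2*W)*(W + ¾) = (2*W)*(¾ + W) = 2*W*(¾ + W))
490*((-3 + (-5 + 4*(-5)))*K(N(0, 3))) = 490*((-3 + (-5 + 4*(-5)))*((½)*3*(3 + 4*3))) = 490*((-3 + (-5 - 20))*((½)*3*(3 + 12))) = 490*((-3 - 25)*((½)*3*15)) = 490*(-28*45/2) = 490*(-630) = -308700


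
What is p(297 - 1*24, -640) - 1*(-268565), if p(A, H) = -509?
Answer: 268056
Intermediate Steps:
p(297 - 1*24, -640) - 1*(-268565) = -509 - 1*(-268565) = -509 + 268565 = 268056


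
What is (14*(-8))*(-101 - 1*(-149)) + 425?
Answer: -4951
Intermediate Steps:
(14*(-8))*(-101 - 1*(-149)) + 425 = -112*(-101 + 149) + 425 = -112*48 + 425 = -5376 + 425 = -4951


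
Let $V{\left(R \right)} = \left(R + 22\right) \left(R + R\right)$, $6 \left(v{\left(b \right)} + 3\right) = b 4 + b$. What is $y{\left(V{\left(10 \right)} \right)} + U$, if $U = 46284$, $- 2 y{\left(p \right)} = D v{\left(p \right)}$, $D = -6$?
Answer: $47875$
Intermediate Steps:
$v{\left(b \right)} = -3 + \frac{5 b}{6}$ ($v{\left(b \right)} = -3 + \frac{b 4 + b}{6} = -3 + \frac{4 b + b}{6} = -3 + \frac{5 b}{6}$)
$V{\left(R \right)} = 2 R \left(22 + R\right)$ ($V{\left(R \right)} = \left(22 + R\right) 2 R = 2 R \left(22 + R\right)$)
$y{\left(p \right)} = -9 + \frac{5 p}{2}$ ($y{\left(p \right)} = - \frac{\left(-6\right) \left(-3 + \frac{5 p}{6}\right)}{2} = - \frac{18 - 5 p}{2} = -9 + \frac{5 p}{2}$)
$y{\left(V{\left(10 \right)} \right)} + U = \left(-9 + \frac{5 \cdot 2 \cdot 10 \left(22 + 10\right)}{2}\right) + 46284 = \left(-9 + \frac{5 \cdot 2 \cdot 10 \cdot 32}{2}\right) + 46284 = \left(-9 + \frac{5}{2} \cdot 640\right) + 46284 = \left(-9 + 1600\right) + 46284 = 1591 + 46284 = 47875$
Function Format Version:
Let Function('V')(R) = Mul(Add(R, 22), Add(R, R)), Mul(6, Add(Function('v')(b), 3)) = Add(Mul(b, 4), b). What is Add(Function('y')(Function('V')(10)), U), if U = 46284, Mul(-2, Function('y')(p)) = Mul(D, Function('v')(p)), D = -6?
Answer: 47875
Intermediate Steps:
Function('v')(b) = Add(-3, Mul(Rational(5, 6), b)) (Function('v')(b) = Add(-3, Mul(Rational(1, 6), Add(Mul(b, 4), b))) = Add(-3, Mul(Rational(1, 6), Add(Mul(4, b), b))) = Add(-3, Mul(Rational(1, 6), Mul(5, b))) = Add(-3, Mul(Rational(5, 6), b)))
Function('V')(R) = Mul(2, R, Add(22, R)) (Function('V')(R) = Mul(Add(22, R), Mul(2, R)) = Mul(2, R, Add(22, R)))
Function('y')(p) = Add(-9, Mul(Rational(5, 2), p)) (Function('y')(p) = Mul(Rational(-1, 2), Mul(-6, Add(-3, Mul(Rational(5, 6), p)))) = Mul(Rational(-1, 2), Add(18, Mul(-5, p))) = Add(-9, Mul(Rational(5, 2), p)))
Add(Function('y')(Function('V')(10)), U) = Add(Add(-9, Mul(Rational(5, 2), Mul(2, 10, Add(22, 10)))), 46284) = Add(Add(-9, Mul(Rational(5, 2), Mul(2, 10, 32))), 46284) = Add(Add(-9, Mul(Rational(5, 2), 640)), 46284) = Add(Add(-9, 1600), 46284) = Add(1591, 46284) = 47875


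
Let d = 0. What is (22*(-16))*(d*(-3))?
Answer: 0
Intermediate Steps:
(22*(-16))*(d*(-3)) = (22*(-16))*(0*(-3)) = -352*0 = 0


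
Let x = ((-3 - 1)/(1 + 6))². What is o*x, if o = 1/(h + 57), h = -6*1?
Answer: 16/2499 ≈ 0.0064026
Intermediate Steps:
h = -6
o = 1/51 (o = 1/(-6 + 57) = 1/51 ≈ 0.019608)
x = 16/49 (x = (-4/7)² = 16/49 ≈ 0.32653)
o*x = (1/51)*(16/49) = 16/2499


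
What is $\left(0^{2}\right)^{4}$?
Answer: $0$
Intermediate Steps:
$\left(0^{2}\right)^{4} = 0^{4} = 0$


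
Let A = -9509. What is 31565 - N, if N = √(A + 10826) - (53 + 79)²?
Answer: 48989 - √1317 ≈ 48953.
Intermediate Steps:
N = -17424 + √1317 (N = √(-9509 + 10826) - (53 + 79)² = √1317 - 1*132² = √1317 - 1*17424 = √1317 - 17424 = -17424 + √1317 ≈ -17388.)
31565 - N = 31565 - (-17424 + √1317) = 31565 + (17424 - √1317) = 48989 - √1317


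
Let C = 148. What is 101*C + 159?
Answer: 15107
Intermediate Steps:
101*C + 159 = 101*148 + 159 = 14948 + 159 = 15107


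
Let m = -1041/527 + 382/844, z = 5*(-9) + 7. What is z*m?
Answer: 6434255/111197 ≈ 57.864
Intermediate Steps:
z = -38 (z = -45 + 7 = -38)
m = -338645/222394 (m = -1041*1/527 + 382*(1/844) = -1041/527 + 191/422 = -338645/222394 ≈ -1.5227)
z*m = -38*(-338645/222394) = 6434255/111197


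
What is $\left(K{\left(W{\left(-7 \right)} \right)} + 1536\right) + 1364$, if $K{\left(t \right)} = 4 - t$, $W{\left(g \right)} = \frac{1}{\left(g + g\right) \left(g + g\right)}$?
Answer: $\frac{569183}{196} \approx 2904.0$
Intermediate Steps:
$W{\left(g \right)} = \frac{1}{4 g^{2}}$ ($W{\left(g \right)} = \frac{1}{2 g 2 g} = \frac{1}{4 g^{2}}$)
$\left(K{\left(W{\left(-7 \right)} \right)} + 1536\right) + 1364 = \left(\left(4 - \frac{1}{4 \cdot 49}\right) + 1536\right) + 1364 = \left(\left(4 - \frac{1}{4} \cdot \frac{1}{49}\right) + 1536\right) + 1364 = \left(\left(4 - \frac{1}{196}\right) + 1536\right) + 1364 = \left(\frac{783}{196} + 1536\right) + 1364 = \frac{301839}{196} + 1364 = \frac{569183}{196}$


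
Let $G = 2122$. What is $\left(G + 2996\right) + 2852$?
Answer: $7970$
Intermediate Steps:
$\left(G + 2996\right) + 2852 = \left(2122 + 2996\right) + 2852 = 5118 + 2852 = 7970$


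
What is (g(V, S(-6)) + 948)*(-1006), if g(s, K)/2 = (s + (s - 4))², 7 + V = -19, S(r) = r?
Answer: -7263320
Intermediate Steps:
V = -26 (V = -7 - 19 = -26)
g(s, K) = 2*(-4 + 2*s)² (g(s, K) = 2*(s + (s - 4))² = 2*(s + (-4 + s))² = 2*(-4 + 2*s)²)
(g(V, S(-6)) + 948)*(-1006) = (8*(-2 - 26)² + 948)*(-1006) = (8*(-28)² + 948)*(-1006) = (8*784 + 948)*(-1006) = (6272 + 948)*(-1006) = 7220*(-1006) = -7263320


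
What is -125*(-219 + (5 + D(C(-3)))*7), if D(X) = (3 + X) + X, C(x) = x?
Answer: 25625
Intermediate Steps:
D(X) = 3 + 2*X
-125*(-219 + (5 + D(C(-3)))*7) = -125*(-219 + (5 + (3 + 2*(-3)))*7) = -125*(-219 + (5 + (3 - 6))*7) = -125*(-219 + (5 - 3)*7) = -125*(-219 + 2*7) = -125*(-219 + 14) = -125*(-205) = 25625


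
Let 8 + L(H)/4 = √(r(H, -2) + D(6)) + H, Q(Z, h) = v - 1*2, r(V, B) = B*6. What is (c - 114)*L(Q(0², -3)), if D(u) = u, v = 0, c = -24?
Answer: 5520 - 552*I*√6 ≈ 5520.0 - 1352.1*I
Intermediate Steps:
r(V, B) = 6*B
Q(Z, h) = -2 (Q(Z, h) = 0 - 1*2 = 0 - 2 = -2)
L(H) = -32 + 4*H + 4*I*√6 (L(H) = -32 + 4*(√(6*(-2) + 6) + H) = -32 + 4*(√(-12 + 6) + H) = -32 + 4*(√(-6) + H) = -32 + 4*(I*√6 + H) = -32 + 4*(H + I*√6) = -32 + (4*H + 4*I*√6) = -32 + 4*H + 4*I*√6)
(c - 114)*L(Q(0², -3)) = (-24 - 114)*(-32 + 4*(-2) + 4*I*√6) = -138*(-32 - 8 + 4*I*√6) = -138*(-40 + 4*I*√6) = 5520 - 552*I*√6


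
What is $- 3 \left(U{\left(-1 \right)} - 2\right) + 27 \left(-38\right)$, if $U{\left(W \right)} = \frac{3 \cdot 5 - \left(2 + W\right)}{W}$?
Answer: $-978$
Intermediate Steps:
$U{\left(W \right)} = \frac{13 - W}{W}$ ($U{\left(W \right)} = \frac{15 - \left(2 + W\right)}{W} = \frac{13 - W}{W}$)
$- 3 \left(U{\left(-1 \right)} - 2\right) + 27 \left(-38\right) = - 3 \left(\frac{13 - -1}{-1} - 2\right) + 27 \left(-38\right) = - 3 \left(- (13 + 1) - 2\right) - 1026 = - 3 \left(\left(-1\right) 14 - 2\right) - 1026 = - 3 \left(-14 - 2\right) - 1026 = \left(-3\right) \left(-16\right) - 1026 = 48 - 1026 = -978$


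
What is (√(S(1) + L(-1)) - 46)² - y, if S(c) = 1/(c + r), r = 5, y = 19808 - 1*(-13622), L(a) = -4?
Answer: -33430 + (276 - I*√138)²/36 ≈ -31318.0 - 180.13*I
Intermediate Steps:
y = 33430 (y = 19808 + 13622 = 33430)
S(c) = 1/(5 + c) (S(c) = 1/(c + 5) = 1/(5 + c))
(√(S(1) + L(-1)) - 46)² - y = (√(1/(5 + 1) - 4) - 46)² - 1*33430 = (√(1/6 - 4) - 46)² - 33430 = (√(⅙ - 4) - 46)² - 33430 = (√(-23/6) - 46)² - 33430 = (I*√138/6 - 46)² - 33430 = (-46 + I*√138/6)² - 33430 = -33430 + (-46 + I*√138/6)²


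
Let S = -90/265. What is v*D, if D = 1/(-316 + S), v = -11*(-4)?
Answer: -1166/8383 ≈ -0.13909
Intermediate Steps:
S = -18/53 (S = -90*1/265 = -18/53 ≈ -0.33962)
v = 44
D = -53/16766 (D = 1/(-316 - 18/53) = 1/(-16766/53) = -53/16766 ≈ -0.0031612)
v*D = 44*(-53/16766) = -1166/8383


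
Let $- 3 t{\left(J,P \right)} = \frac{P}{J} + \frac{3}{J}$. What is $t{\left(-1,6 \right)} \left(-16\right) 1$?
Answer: $-48$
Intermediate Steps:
$t{\left(J,P \right)} = - \frac{1}{J} - \frac{P}{3 J}$ ($t{\left(J,P \right)} = - \frac{\frac{P}{J} + \frac{3}{J}}{3} = - \frac{\frac{3}{J} + \frac{P}{J}}{3} = - \frac{1}{J} - \frac{P}{3 J}$)
$t{\left(-1,6 \right)} \left(-16\right) 1 = \frac{-3 - 6}{3 \left(-1\right)} \left(-16\right) 1 = \frac{1}{3} \left(-1\right) \left(-3 - 6\right) \left(-16\right) 1 = \frac{1}{3} \left(-1\right) \left(-9\right) \left(-16\right) 1 = 3 \left(-16\right) 1 = \left(-48\right) 1 = -48$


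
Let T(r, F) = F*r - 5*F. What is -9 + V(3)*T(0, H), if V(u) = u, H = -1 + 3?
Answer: -39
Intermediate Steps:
H = 2
T(r, F) = -5*F + F*r
-9 + V(3)*T(0, H) = -9 + 3*(2*(-5 + 0)) = -9 + 3*(2*(-5)) = -9 + 3*(-10) = -9 - 30 = -39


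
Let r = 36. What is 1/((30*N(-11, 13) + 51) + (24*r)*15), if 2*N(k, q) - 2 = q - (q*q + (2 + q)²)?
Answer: 1/7326 ≈ 0.00013650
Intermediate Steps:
N(k, q) = 1 + q/2 - q²/2 - (2 + q)²/2 (N(k, q) = 1 + (q - (q*q + (2 + q)²))/2 = 1 + (q - (q² + (2 + q)²))/2 = 1 + (q + (-q² - (2 + q)²))/2 = 1 + (q - q² - (2 + q)²)/2 = 1 + (q/2 - q²/2 - (2 + q)²/2) = 1 + q/2 - q²/2 - (2 + q)²/2)
1/((30*N(-11, 13) + 51) + (24*r)*15) = 1/((30*(-1 - 1*13² - 3/2*13) + 51) + (24*36)*15) = 1/((30*(-1 - 1*169 - 39/2) + 51) + 864*15) = 1/((30*(-1 - 169 - 39/2) + 51) + 12960) = 1/((30*(-379/2) + 51) + 12960) = 1/((-5685 + 51) + 12960) = 1/(-5634 + 12960) = 1/7326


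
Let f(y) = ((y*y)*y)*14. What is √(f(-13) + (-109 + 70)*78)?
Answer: 130*I*√2 ≈ 183.85*I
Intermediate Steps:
f(y) = 14*y³ (f(y) = (y²*y)*14 = y³*14 = 14*y³)
√(f(-13) + (-109 + 70)*78) = √(14*(-13)³ + (-109 + 70)*78) = √(14*(-2197) - 39*78) = √(-30758 - 3042) = √(-33800) = 130*I*√2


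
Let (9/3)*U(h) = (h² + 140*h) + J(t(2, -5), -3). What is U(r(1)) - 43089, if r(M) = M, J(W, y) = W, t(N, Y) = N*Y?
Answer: -129136/3 ≈ -43045.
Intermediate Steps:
U(h) = -10/3 + h²/3 + 140*h/3 (U(h) = ((h² + 140*h) + 2*(-5))/3 = ((h² + 140*h) - 10)/3 = (-10 + h² + 140*h)/3 = -10/3 + h²/3 + 140*h/3)
U(r(1)) - 43089 = (-10/3 + (⅓)*1² + (140/3)*1) - 43089 = (-10/3 + (⅓)*1 + 140/3) - 43089 = (-10/3 + ⅓ + 140/3) - 43089 = 131/3 - 43089 = -129136/3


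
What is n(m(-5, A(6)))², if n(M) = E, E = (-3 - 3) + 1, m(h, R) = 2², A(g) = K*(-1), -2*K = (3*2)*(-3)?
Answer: 25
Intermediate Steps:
K = 9 (K = -3*2*(-3)/2 = -3*(-3) = -½*(-18) = 9)
A(g) = -9 (A(g) = 9*(-1) = -9)
m(h, R) = 4
E = -5 (E = -6 + 1 = -5)
n(M) = -5
n(m(-5, A(6)))² = (-5)² = 25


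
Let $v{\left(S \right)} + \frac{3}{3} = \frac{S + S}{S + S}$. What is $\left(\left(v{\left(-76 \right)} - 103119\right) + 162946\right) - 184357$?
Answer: $-124530$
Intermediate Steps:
$v{\left(S \right)} = 0$ ($v{\left(S \right)} = -1 + \frac{S + S}{S + S} = -1 + \frac{2 S}{2 S} = -1 + 2 S \frac{1}{2 S} = -1 + 1 = 0$)
$\left(\left(v{\left(-76 \right)} - 103119\right) + 162946\right) - 184357 = \left(\left(0 - 103119\right) + 162946\right) - 184357 = \left(-103119 + 162946\right) - 184357 = 59827 - 184357 = -124530$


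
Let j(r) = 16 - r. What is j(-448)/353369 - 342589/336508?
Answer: -120904192629/118911495452 ≈ -1.0168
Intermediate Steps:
j(-448)/353369 - 342589/336508 = (16 - 1*(-448))/353369 - 342589/336508 = (16 + 448)*(1/353369) - 342589*1/336508 = 464*(1/353369) - 342589/336508 = 464/353369 - 342589/336508 = -120904192629/118911495452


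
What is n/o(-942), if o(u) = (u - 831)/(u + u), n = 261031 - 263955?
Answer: -1836272/591 ≈ -3107.1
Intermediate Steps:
n = -2924
o(u) = (-831 + u)/(2*u) (o(u) = (-831 + u)/((2*u)) = (-831 + u)*(1/(2*u)) = (-831 + u)/(2*u))
n/o(-942) = -2924*(-1884/(-831 - 942)) = -2924/((½)*(-1/942)*(-1773)) = -2924/591/628 = -2924*628/591 = -1836272/591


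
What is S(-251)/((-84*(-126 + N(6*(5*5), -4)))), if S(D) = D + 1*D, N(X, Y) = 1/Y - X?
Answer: -502/23205 ≈ -0.021633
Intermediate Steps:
S(D) = 2*D (S(D) = D + D = 2*D)
S(-251)/((-84*(-126 + N(6*(5*5), -4)))) = (2*(-251))/((-84*(-126 + (1/(-4) - 6*5*5)))) = -502*(-1/(84*(-126 + (-¼ - 6*25)))) = -502*(-1/(84*(-126 + (-¼ - 1*150)))) = -502*(-1/(84*(-126 + (-¼ - 150)))) = -502*(-1/(84*(-126 - 601/4))) = -502/((-84*(-1105/4))) = -502/23205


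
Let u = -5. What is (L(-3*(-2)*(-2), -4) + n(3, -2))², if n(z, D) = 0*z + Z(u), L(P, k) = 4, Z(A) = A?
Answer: 1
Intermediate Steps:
n(z, D) = -5 (n(z, D) = 0*z - 5 = 0 - 5 = -5)
(L(-3*(-2)*(-2), -4) + n(3, -2))² = (4 - 5)² = (-1)² = 1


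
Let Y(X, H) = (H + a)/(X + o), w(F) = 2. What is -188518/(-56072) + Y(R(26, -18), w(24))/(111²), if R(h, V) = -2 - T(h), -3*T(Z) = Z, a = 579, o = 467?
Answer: 78588034727/23374201956 ≈ 3.3622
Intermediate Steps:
T(Z) = -Z/3
R(h, V) = -2 + h/3 (R(h, V) = -2 - (-1)*h/3 = -2 + h/3)
Y(X, H) = (579 + H)/(467 + X) (Y(X, H) = (H + 579)/(X + 467) = (579 + H)/(467 + X))
-188518/(-56072) + Y(R(26, -18), w(24))/(111²) = -188518/(-56072) + ((579 + 2)/(467 + (-2 + (⅓)*26)))/(111²) = -188518*(-1/56072) + (581/(467 + (-2 + 26/3)))/12321 = 94259/28036 + (581/(467 + 20/3))*(1/12321) = 94259/28036 + (581/(1421/3))*(1/12321) = 94259/28036 + ((3/1421)*581)*(1/12321) = 94259/28036 + (249/203)*(1/12321) = 94259/28036 + 83/833721 = 78588034727/23374201956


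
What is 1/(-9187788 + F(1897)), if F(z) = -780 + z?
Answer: -1/9186671 ≈ -1.0885e-7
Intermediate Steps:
1/(-9187788 + F(1897)) = 1/(-9187788 + (-780 + 1897)) = 1/(-9187788 + 1117) = 1/(-9186671) = -1/9186671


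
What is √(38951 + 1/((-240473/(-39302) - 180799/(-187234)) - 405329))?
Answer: √84597508157867267907696261707073/46603601448528 ≈ 197.36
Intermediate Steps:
√(38951 + 1/((-240473/(-39302) - 180799/(-187234)) - 405329)) = √(38951 + 1/((-240473*(-1/39302) - 180799*(-1/187234)) - 405329)) = √(38951 + 1/((240473/39302 + 180799/187234) - 405329)) = √(38951 + 1/(13032620995/1839667667 - 405329)) = √(38951 + 1/(-745657623176448/1839667667)) = √(38951 - 1839667667/745657623176448) = √(29044110078506158381/745657623176448) = √84597508157867267907696261707073/46603601448528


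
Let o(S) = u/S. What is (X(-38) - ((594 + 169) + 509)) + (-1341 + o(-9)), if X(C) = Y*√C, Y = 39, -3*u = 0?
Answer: -2613 + 39*I*√38 ≈ -2613.0 + 240.41*I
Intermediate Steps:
u = 0 (u = -⅓*0 = 0)
X(C) = 39*√C
o(S) = 0 (o(S) = 0/S = 0)
(X(-38) - ((594 + 169) + 509)) + (-1341 + o(-9)) = (39*√(-38) - ((594 + 169) + 509)) + (-1341 + 0) = (39*(I*√38) - (763 + 509)) - 1341 = (39*I*√38 - 1*1272) - 1341 = (39*I*√38 - 1272) - 1341 = (-1272 + 39*I*√38) - 1341 = -2613 + 39*I*√38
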